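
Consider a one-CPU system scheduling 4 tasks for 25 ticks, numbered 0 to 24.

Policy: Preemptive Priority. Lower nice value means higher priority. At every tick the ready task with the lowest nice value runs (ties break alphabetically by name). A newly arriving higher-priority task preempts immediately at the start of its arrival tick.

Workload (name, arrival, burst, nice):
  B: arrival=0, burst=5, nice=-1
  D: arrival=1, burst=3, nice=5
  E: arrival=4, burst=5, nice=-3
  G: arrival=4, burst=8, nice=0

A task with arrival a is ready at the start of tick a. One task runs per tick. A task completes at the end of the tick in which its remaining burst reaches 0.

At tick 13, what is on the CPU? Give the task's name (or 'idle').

running at tick 13 = G

t=0: ready={B} → run B
t=1: ready={B,D} → run B
t=2: ready={B,D} → run B
t=3: ready={B,D} → run B
t=4: ready={B,D,E,G} → run E
t=5: ready={B,D,E,G} → run E
t=6: ready={B,D,E,G} → run E
t=7: ready={B,D,E,G} → run E
t=8: ready={B,D,E,G} → run E
t=9: ready={B,D,G} → run B
t=10: ready={D,G} → run G
t=11: ready={D,G} → run G
t=12: ready={D,G} → run G
t=13: ready={D,G} → run G
t=14: ready={D,G} → run G
t=15: ready={D,G} → run G
t=16: ready={D,G} → run G
t=17: ready={D,G} → run G
t=18: ready={D} → run D
t=19: ready={D} → run D
t=20: ready={D} → run D
t=21: (idle)
t=22: (idle)
t=23: (idle)
t=24: (idle)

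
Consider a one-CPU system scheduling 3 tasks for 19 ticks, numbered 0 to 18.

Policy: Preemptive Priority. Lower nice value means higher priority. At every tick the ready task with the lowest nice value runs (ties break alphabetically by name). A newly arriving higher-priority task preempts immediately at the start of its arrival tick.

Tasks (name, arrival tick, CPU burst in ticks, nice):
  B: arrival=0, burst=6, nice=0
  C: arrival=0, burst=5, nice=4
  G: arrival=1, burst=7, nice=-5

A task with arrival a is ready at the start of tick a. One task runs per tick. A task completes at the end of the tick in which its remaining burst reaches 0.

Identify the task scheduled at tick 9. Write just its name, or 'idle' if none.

running at tick 9 = B

t=0: ready={B,C} → run B
t=1: ready={B,C,G} → run G
t=2: ready={B,C,G} → run G
t=3: ready={B,C,G} → run G
t=4: ready={B,C,G} → run G
t=5: ready={B,C,G} → run G
t=6: ready={B,C,G} → run G
t=7: ready={B,C,G} → run G
t=8: ready={B,C} → run B
t=9: ready={B,C} → run B
t=10: ready={B,C} → run B
t=11: ready={B,C} → run B
t=12: ready={B,C} → run B
t=13: ready={C} → run C
t=14: ready={C} → run C
t=15: ready={C} → run C
t=16: ready={C} → run C
t=17: ready={C} → run C
t=18: (idle)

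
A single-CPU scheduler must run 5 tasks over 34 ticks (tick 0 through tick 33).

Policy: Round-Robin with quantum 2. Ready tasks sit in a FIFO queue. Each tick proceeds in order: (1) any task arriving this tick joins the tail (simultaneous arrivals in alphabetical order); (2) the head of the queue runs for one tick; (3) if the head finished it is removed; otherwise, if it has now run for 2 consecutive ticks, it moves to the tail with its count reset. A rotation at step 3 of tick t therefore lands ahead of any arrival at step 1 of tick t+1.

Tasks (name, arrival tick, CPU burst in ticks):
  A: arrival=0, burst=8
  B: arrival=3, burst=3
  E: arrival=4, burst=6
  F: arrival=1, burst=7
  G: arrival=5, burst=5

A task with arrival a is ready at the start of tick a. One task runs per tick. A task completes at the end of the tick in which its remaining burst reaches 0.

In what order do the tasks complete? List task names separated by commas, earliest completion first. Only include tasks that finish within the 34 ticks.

t=0: queue=[A] q_used=0 → run A
t=1: queue=[A,F] q_used=1 → run A
t=2: queue=[F,A] q_used=0 → run F
t=3: queue=[F,A,B] q_used=1 → run F
t=4: queue=[A,B,F,E] q_used=0 → run A
t=5: queue=[A,B,F,E,G] q_used=1 → run A
t=6: queue=[B,F,E,G,A] q_used=0 → run B
t=7: queue=[B,F,E,G,A] q_used=1 → run B
t=8: queue=[F,E,G,A,B] q_used=0 → run F
t=9: queue=[F,E,G,A,B] q_used=1 → run F
t=10: queue=[E,G,A,B,F] q_used=0 → run E
t=11: queue=[E,G,A,B,F] q_used=1 → run E
t=12: queue=[G,A,B,F,E] q_used=0 → run G
t=13: queue=[G,A,B,F,E] q_used=1 → run G
t=14: queue=[A,B,F,E,G] q_used=0 → run A
t=15: queue=[A,B,F,E,G] q_used=1 → run A
t=16: queue=[B,F,E,G,A] q_used=0 → run B
t=17: queue=[F,E,G,A] q_used=0 → run F
t=18: queue=[F,E,G,A] q_used=1 → run F
t=19: queue=[E,G,A,F] q_used=0 → run E
t=20: queue=[E,G,A,F] q_used=1 → run E
t=21: queue=[G,A,F,E] q_used=0 → run G
t=22: queue=[G,A,F,E] q_used=1 → run G
t=23: queue=[A,F,E,G] q_used=0 → run A
t=24: queue=[A,F,E,G] q_used=1 → run A
t=25: queue=[F,E,G] q_used=0 → run F
t=26: queue=[E,G] q_used=0 → run E
t=27: queue=[E,G] q_used=1 → run E
t=28: queue=[G] q_used=0 → run G
t=29: (idle)
t=30: (idle)
t=31: (idle)
t=32: (idle)
t=33: (idle)

completion order = B, A, F, E, G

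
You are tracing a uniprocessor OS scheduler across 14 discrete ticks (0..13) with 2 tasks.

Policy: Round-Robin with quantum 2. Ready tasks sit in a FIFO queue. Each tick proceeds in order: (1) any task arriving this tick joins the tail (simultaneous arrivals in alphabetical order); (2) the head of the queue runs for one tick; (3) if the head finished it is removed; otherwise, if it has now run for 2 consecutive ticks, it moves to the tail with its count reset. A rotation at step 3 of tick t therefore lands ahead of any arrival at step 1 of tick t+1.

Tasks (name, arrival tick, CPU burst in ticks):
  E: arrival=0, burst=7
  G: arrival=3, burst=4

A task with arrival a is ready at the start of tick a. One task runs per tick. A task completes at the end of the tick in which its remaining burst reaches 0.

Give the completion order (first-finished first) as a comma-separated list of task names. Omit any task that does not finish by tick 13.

completion order = G, E

t=0: queue=[E] q_used=0 → run E
t=1: queue=[E] q_used=1 → run E
t=2: queue=[E] q_used=0 → run E
t=3: queue=[E,G] q_used=1 → run E
t=4: queue=[G,E] q_used=0 → run G
t=5: queue=[G,E] q_used=1 → run G
t=6: queue=[E,G] q_used=0 → run E
t=7: queue=[E,G] q_used=1 → run E
t=8: queue=[G,E] q_used=0 → run G
t=9: queue=[G,E] q_used=1 → run G
t=10: queue=[E] q_used=0 → run E
t=11: (idle)
t=12: (idle)
t=13: (idle)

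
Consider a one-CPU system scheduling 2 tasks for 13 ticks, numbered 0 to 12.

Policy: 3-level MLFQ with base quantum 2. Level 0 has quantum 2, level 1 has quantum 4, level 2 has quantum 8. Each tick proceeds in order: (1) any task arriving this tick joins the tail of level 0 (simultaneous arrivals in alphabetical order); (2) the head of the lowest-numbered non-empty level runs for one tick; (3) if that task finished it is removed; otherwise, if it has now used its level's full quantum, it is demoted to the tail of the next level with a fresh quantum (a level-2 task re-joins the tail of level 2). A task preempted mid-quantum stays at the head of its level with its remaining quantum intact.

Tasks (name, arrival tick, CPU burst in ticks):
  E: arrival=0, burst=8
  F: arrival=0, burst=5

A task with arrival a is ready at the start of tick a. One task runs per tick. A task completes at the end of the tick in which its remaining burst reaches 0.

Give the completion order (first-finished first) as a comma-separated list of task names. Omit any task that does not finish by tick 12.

completion order = F, E

t=0: L0/L1/L2 = EF/-/- → run E
t=1: L0/L1/L2 = EF/-/- → run E
t=2: L0/L1/L2 = F/E/- → run F
t=3: L0/L1/L2 = F/E/- → run F
t=4: L0/L1/L2 = -/EF/- → run E
t=5: L0/L1/L2 = -/EF/- → run E
t=6: L0/L1/L2 = -/EF/- → run E
t=7: L0/L1/L2 = -/EF/- → run E
t=8: L0/L1/L2 = -/F/E → run F
t=9: L0/L1/L2 = -/F/E → run F
t=10: L0/L1/L2 = -/F/E → run F
t=11: L0/L1/L2 = -/-/E → run E
t=12: L0/L1/L2 = -/-/E → run E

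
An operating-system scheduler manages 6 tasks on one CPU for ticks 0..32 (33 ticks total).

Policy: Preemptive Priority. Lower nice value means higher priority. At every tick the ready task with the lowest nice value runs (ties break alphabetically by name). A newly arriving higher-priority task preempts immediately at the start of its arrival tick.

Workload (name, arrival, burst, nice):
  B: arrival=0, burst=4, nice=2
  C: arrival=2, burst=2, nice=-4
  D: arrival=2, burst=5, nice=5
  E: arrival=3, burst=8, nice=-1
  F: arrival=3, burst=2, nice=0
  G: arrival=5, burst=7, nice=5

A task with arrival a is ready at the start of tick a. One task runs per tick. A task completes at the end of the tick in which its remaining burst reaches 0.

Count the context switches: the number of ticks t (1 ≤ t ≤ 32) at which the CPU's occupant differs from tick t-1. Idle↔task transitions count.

t=0: ready={B} → run B
t=1: ready={B} → run B
t=2: ready={B,C,D} → run C
t=3: ready={B,C,D,E,F} → run C
t=4: ready={B,D,E,F} → run E
t=5: ready={B,D,E,F,G} → run E
t=6: ready={B,D,E,F,G} → run E
t=7: ready={B,D,E,F,G} → run E
t=8: ready={B,D,E,F,G} → run E
t=9: ready={B,D,E,F,G} → run E
t=10: ready={B,D,E,F,G} → run E
t=11: ready={B,D,E,F,G} → run E
t=12: ready={B,D,F,G} → run F
t=13: ready={B,D,F,G} → run F
t=14: ready={B,D,G} → run B
t=15: ready={B,D,G} → run B
t=16: ready={D,G} → run D
t=17: ready={D,G} → run D
t=18: ready={D,G} → run D
t=19: ready={D,G} → run D
t=20: ready={D,G} → run D
t=21: ready={G} → run G
t=22: ready={G} → run G
t=23: ready={G} → run G
t=24: ready={G} → run G
t=25: ready={G} → run G
t=26: ready={G} → run G
t=27: ready={G} → run G
t=28: (idle)
t=29: (idle)
t=30: (idle)
t=31: (idle)
t=32: (idle)

context switches = 7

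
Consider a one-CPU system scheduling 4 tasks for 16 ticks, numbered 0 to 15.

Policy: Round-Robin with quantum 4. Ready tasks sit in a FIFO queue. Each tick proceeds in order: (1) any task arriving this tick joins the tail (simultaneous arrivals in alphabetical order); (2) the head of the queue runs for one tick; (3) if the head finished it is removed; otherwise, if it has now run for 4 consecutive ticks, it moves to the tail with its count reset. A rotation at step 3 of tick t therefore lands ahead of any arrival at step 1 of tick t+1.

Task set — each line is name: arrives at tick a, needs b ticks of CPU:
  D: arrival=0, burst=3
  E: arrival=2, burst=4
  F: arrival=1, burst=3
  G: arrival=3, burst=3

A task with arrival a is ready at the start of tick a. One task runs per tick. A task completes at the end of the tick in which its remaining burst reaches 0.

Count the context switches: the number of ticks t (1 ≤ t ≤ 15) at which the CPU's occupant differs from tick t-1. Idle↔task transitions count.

context switches = 4

t=0: queue=[D] q_used=0 → run D
t=1: queue=[D,F] q_used=1 → run D
t=2: queue=[D,F,E] q_used=2 → run D
t=3: queue=[F,E,G] q_used=0 → run F
t=4: queue=[F,E,G] q_used=1 → run F
t=5: queue=[F,E,G] q_used=2 → run F
t=6: queue=[E,G] q_used=0 → run E
t=7: queue=[E,G] q_used=1 → run E
t=8: queue=[E,G] q_used=2 → run E
t=9: queue=[E,G] q_used=3 → run E
t=10: queue=[G] q_used=0 → run G
t=11: queue=[G] q_used=1 → run G
t=12: queue=[G] q_used=2 → run G
t=13: (idle)
t=14: (idle)
t=15: (idle)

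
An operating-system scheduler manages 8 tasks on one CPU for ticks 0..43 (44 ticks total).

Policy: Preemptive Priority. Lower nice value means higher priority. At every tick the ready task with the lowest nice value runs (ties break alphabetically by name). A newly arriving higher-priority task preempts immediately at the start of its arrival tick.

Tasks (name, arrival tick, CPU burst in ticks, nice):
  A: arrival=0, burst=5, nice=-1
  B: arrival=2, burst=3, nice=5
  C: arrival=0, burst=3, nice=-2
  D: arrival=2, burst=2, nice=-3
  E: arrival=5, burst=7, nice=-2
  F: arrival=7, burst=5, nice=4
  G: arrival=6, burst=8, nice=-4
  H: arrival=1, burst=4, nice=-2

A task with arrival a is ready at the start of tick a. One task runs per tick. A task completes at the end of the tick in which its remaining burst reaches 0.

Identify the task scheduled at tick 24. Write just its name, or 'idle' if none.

t=0: ready={A,C} → run C
t=1: ready={A,C,H} → run C
t=2: ready={A,B,C,D,H} → run D
t=3: ready={A,B,C,D,H} → run D
t=4: ready={A,B,C,H} → run C
t=5: ready={A,B,E,H} → run E
t=6: ready={A,B,E,G,H} → run G
t=7: ready={A,B,E,F,G,H} → run G
t=8: ready={A,B,E,F,G,H} → run G
t=9: ready={A,B,E,F,G,H} → run G
t=10: ready={A,B,E,F,G,H} → run G
t=11: ready={A,B,E,F,G,H} → run G
t=12: ready={A,B,E,F,G,H} → run G
t=13: ready={A,B,E,F,G,H} → run G
t=14: ready={A,B,E,F,H} → run E
t=15: ready={A,B,E,F,H} → run E
t=16: ready={A,B,E,F,H} → run E
t=17: ready={A,B,E,F,H} → run E
t=18: ready={A,B,E,F,H} → run E
t=19: ready={A,B,E,F,H} → run E
t=20: ready={A,B,F,H} → run H
t=21: ready={A,B,F,H} → run H
t=22: ready={A,B,F,H} → run H
t=23: ready={A,B,F,H} → run H
t=24: ready={A,B,F} → run A
t=25: ready={A,B,F} → run A
t=26: ready={A,B,F} → run A
t=27: ready={A,B,F} → run A
t=28: ready={A,B,F} → run A
t=29: ready={B,F} → run F
t=30: ready={B,F} → run F
t=31: ready={B,F} → run F
t=32: ready={B,F} → run F
t=33: ready={B,F} → run F
t=34: ready={B} → run B
t=35: ready={B} → run B
t=36: ready={B} → run B
t=37: (idle)
t=38: (idle)
t=39: (idle)
t=40: (idle)
t=41: (idle)
t=42: (idle)
t=43: (idle)

running at tick 24 = A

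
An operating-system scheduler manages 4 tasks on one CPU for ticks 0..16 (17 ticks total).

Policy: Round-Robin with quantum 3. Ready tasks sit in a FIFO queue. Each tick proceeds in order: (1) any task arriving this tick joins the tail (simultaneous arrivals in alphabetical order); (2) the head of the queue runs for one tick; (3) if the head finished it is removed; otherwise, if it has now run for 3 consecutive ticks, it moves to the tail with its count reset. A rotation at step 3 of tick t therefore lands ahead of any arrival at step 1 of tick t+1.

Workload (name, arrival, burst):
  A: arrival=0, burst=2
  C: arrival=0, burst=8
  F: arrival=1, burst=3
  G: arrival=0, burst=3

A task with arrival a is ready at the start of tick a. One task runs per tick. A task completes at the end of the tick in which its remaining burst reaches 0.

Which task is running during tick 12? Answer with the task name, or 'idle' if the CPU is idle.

t=0: queue=[A,C,G] q_used=0 → run A
t=1: queue=[A,C,G,F] q_used=1 → run A
t=2: queue=[C,G,F] q_used=0 → run C
t=3: queue=[C,G,F] q_used=1 → run C
t=4: queue=[C,G,F] q_used=2 → run C
t=5: queue=[G,F,C] q_used=0 → run G
t=6: queue=[G,F,C] q_used=1 → run G
t=7: queue=[G,F,C] q_used=2 → run G
t=8: queue=[F,C] q_used=0 → run F
t=9: queue=[F,C] q_used=1 → run F
t=10: queue=[F,C] q_used=2 → run F
t=11: queue=[C] q_used=0 → run C
t=12: queue=[C] q_used=1 → run C
t=13: queue=[C] q_used=2 → run C
t=14: queue=[C] q_used=0 → run C
t=15: queue=[C] q_used=1 → run C
t=16: (idle)

running at tick 12 = C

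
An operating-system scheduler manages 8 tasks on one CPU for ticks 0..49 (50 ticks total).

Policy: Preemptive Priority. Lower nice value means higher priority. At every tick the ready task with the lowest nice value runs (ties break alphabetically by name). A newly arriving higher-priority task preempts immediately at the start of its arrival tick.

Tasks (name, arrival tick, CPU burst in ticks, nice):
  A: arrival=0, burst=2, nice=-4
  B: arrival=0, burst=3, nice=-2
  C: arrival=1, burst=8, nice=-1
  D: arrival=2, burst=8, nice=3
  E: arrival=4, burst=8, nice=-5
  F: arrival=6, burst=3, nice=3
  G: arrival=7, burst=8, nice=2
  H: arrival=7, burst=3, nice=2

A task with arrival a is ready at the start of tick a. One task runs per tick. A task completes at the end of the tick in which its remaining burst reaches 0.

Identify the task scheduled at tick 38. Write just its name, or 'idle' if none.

running at tick 38 = D

t=0: ready={A,B} → run A
t=1: ready={A,B,C} → run A
t=2: ready={B,C,D} → run B
t=3: ready={B,C,D} → run B
t=4: ready={B,C,D,E} → run E
t=5: ready={B,C,D,E} → run E
t=6: ready={B,C,D,E,F} → run E
t=7: ready={B,C,D,E,F,G,H} → run E
t=8: ready={B,C,D,E,F,G,H} → run E
t=9: ready={B,C,D,E,F,G,H} → run E
t=10: ready={B,C,D,E,F,G,H} → run E
t=11: ready={B,C,D,E,F,G,H} → run E
t=12: ready={B,C,D,F,G,H} → run B
t=13: ready={C,D,F,G,H} → run C
t=14: ready={C,D,F,G,H} → run C
t=15: ready={C,D,F,G,H} → run C
t=16: ready={C,D,F,G,H} → run C
t=17: ready={C,D,F,G,H} → run C
t=18: ready={C,D,F,G,H} → run C
t=19: ready={C,D,F,G,H} → run C
t=20: ready={C,D,F,G,H} → run C
t=21: ready={D,F,G,H} → run G
t=22: ready={D,F,G,H} → run G
t=23: ready={D,F,G,H} → run G
t=24: ready={D,F,G,H} → run G
t=25: ready={D,F,G,H} → run G
t=26: ready={D,F,G,H} → run G
t=27: ready={D,F,G,H} → run G
t=28: ready={D,F,G,H} → run G
t=29: ready={D,F,H} → run H
t=30: ready={D,F,H} → run H
t=31: ready={D,F,H} → run H
t=32: ready={D,F} → run D
t=33: ready={D,F} → run D
t=34: ready={D,F} → run D
t=35: ready={D,F} → run D
t=36: ready={D,F} → run D
t=37: ready={D,F} → run D
t=38: ready={D,F} → run D
t=39: ready={D,F} → run D
t=40: ready={F} → run F
t=41: ready={F} → run F
t=42: ready={F} → run F
t=43: (idle)
t=44: (idle)
t=45: (idle)
t=46: (idle)
t=47: (idle)
t=48: (idle)
t=49: (idle)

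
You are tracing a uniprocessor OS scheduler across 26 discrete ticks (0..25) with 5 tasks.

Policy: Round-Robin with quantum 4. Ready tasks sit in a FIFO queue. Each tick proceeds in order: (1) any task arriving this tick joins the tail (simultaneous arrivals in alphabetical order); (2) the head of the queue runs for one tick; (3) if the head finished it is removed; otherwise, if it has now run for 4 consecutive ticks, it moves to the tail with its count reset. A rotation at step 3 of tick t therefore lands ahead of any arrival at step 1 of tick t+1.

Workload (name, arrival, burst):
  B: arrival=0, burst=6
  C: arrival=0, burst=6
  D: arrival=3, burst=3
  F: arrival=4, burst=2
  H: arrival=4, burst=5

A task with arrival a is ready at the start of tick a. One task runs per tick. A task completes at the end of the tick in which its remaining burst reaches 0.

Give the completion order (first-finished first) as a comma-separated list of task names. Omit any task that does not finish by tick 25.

completion order = D, B, F, C, H

t=0: queue=[B,C] q_used=0 → run B
t=1: queue=[B,C] q_used=1 → run B
t=2: queue=[B,C] q_used=2 → run B
t=3: queue=[B,C,D] q_used=3 → run B
t=4: queue=[C,D,B,F,H] q_used=0 → run C
t=5: queue=[C,D,B,F,H] q_used=1 → run C
t=6: queue=[C,D,B,F,H] q_used=2 → run C
t=7: queue=[C,D,B,F,H] q_used=3 → run C
t=8: queue=[D,B,F,H,C] q_used=0 → run D
t=9: queue=[D,B,F,H,C] q_used=1 → run D
t=10: queue=[D,B,F,H,C] q_used=2 → run D
t=11: queue=[B,F,H,C] q_used=0 → run B
t=12: queue=[B,F,H,C] q_used=1 → run B
t=13: queue=[F,H,C] q_used=0 → run F
t=14: queue=[F,H,C] q_used=1 → run F
t=15: queue=[H,C] q_used=0 → run H
t=16: queue=[H,C] q_used=1 → run H
t=17: queue=[H,C] q_used=2 → run H
t=18: queue=[H,C] q_used=3 → run H
t=19: queue=[C,H] q_used=0 → run C
t=20: queue=[C,H] q_used=1 → run C
t=21: queue=[H] q_used=0 → run H
t=22: (idle)
t=23: (idle)
t=24: (idle)
t=25: (idle)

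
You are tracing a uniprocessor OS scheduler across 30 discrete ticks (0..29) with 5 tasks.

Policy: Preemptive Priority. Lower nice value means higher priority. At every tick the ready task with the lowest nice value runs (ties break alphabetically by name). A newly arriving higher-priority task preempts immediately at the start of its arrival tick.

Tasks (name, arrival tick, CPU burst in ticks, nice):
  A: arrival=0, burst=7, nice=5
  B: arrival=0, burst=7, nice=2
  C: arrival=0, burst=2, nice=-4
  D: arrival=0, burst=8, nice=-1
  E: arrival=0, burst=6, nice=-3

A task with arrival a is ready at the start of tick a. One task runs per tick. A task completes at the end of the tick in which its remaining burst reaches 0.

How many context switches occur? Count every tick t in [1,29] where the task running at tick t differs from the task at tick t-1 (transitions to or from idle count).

t=0: ready={A,B,C,D,E} → run C
t=1: ready={A,B,C,D,E} → run C
t=2: ready={A,B,D,E} → run E
t=3: ready={A,B,D,E} → run E
t=4: ready={A,B,D,E} → run E
t=5: ready={A,B,D,E} → run E
t=6: ready={A,B,D,E} → run E
t=7: ready={A,B,D,E} → run E
t=8: ready={A,B,D} → run D
t=9: ready={A,B,D} → run D
t=10: ready={A,B,D} → run D
t=11: ready={A,B,D} → run D
t=12: ready={A,B,D} → run D
t=13: ready={A,B,D} → run D
t=14: ready={A,B,D} → run D
t=15: ready={A,B,D} → run D
t=16: ready={A,B} → run B
t=17: ready={A,B} → run B
t=18: ready={A,B} → run B
t=19: ready={A,B} → run B
t=20: ready={A,B} → run B
t=21: ready={A,B} → run B
t=22: ready={A,B} → run B
t=23: ready={A} → run A
t=24: ready={A} → run A
t=25: ready={A} → run A
t=26: ready={A} → run A
t=27: ready={A} → run A
t=28: ready={A} → run A
t=29: ready={A} → run A

context switches = 4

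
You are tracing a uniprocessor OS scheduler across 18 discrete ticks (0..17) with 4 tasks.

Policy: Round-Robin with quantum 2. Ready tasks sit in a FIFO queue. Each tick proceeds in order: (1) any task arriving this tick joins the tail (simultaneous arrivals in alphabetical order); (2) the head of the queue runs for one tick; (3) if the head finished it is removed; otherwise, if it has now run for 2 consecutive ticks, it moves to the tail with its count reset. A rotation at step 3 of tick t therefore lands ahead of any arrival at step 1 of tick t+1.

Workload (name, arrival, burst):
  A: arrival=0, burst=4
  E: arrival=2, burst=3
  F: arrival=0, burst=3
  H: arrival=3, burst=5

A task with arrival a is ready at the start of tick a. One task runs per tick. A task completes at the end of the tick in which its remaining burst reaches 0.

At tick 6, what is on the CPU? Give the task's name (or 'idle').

running at tick 6 = E

t=0: queue=[A,F] q_used=0 → run A
t=1: queue=[A,F] q_used=1 → run A
t=2: queue=[F,A,E] q_used=0 → run F
t=3: queue=[F,A,E,H] q_used=1 → run F
t=4: queue=[A,E,H,F] q_used=0 → run A
t=5: queue=[A,E,H,F] q_used=1 → run A
t=6: queue=[E,H,F] q_used=0 → run E
t=7: queue=[E,H,F] q_used=1 → run E
t=8: queue=[H,F,E] q_used=0 → run H
t=9: queue=[H,F,E] q_used=1 → run H
t=10: queue=[F,E,H] q_used=0 → run F
t=11: queue=[E,H] q_used=0 → run E
t=12: queue=[H] q_used=0 → run H
t=13: queue=[H] q_used=1 → run H
t=14: queue=[H] q_used=0 → run H
t=15: (idle)
t=16: (idle)
t=17: (idle)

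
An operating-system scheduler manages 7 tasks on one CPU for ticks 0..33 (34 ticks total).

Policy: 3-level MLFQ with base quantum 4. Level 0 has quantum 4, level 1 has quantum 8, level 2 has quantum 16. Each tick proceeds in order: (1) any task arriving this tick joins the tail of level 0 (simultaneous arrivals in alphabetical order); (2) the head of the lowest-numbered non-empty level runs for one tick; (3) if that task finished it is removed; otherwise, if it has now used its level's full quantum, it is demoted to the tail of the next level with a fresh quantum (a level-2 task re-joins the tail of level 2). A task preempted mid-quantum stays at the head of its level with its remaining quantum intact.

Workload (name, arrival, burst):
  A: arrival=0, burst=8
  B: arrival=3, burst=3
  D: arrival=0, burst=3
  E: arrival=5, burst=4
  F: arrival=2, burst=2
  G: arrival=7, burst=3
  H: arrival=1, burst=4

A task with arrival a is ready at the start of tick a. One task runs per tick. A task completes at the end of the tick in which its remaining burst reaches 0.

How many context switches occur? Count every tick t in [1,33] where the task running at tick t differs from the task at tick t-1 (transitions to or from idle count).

t=0: L0/L1/L2 = AD/-/- → run A
t=1: L0/L1/L2 = ADH/-/- → run A
t=2: L0/L1/L2 = ADHF/-/- → run A
t=3: L0/L1/L2 = ADHFB/-/- → run A
t=4: L0/L1/L2 = DHFB/A/- → run D
t=5: L0/L1/L2 = DHFBE/A/- → run D
t=6: L0/L1/L2 = DHFBE/A/- → run D
t=7: L0/L1/L2 = HFBEG/A/- → run H
t=8: L0/L1/L2 = HFBEG/A/- → run H
t=9: L0/L1/L2 = HFBEG/A/- → run H
t=10: L0/L1/L2 = HFBEG/A/- → run H
t=11: L0/L1/L2 = FBEG/A/- → run F
t=12: L0/L1/L2 = FBEG/A/- → run F
t=13: L0/L1/L2 = BEG/A/- → run B
t=14: L0/L1/L2 = BEG/A/- → run B
t=15: L0/L1/L2 = BEG/A/- → run B
t=16: L0/L1/L2 = EG/A/- → run E
t=17: L0/L1/L2 = EG/A/- → run E
t=18: L0/L1/L2 = EG/A/- → run E
t=19: L0/L1/L2 = EG/A/- → run E
t=20: L0/L1/L2 = G/A/- → run G
t=21: L0/L1/L2 = G/A/- → run G
t=22: L0/L1/L2 = G/A/- → run G
t=23: L0/L1/L2 = -/A/- → run A
t=24: L0/L1/L2 = -/A/- → run A
t=25: L0/L1/L2 = -/A/- → run A
t=26: L0/L1/L2 = -/A/- → run A
t=27: (idle)
t=28: (idle)
t=29: (idle)
t=30: (idle)
t=31: (idle)
t=32: (idle)
t=33: (idle)

context switches = 8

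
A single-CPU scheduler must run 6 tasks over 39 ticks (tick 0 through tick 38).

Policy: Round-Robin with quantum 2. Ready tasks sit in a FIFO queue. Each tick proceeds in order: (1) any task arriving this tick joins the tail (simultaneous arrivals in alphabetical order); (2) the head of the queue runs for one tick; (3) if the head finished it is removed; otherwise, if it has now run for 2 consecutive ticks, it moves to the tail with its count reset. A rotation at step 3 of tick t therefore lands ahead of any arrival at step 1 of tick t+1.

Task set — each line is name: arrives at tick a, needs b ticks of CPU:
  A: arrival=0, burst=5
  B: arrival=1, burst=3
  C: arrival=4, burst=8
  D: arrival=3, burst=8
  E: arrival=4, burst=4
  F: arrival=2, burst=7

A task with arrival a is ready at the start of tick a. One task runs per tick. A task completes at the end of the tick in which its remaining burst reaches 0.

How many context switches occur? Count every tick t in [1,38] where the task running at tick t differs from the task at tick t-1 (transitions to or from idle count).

context switches = 19

t=0: queue=[A] q_used=0 → run A
t=1: queue=[A,B] q_used=1 → run A
t=2: queue=[B,A,F] q_used=0 → run B
t=3: queue=[B,A,F,D] q_used=1 → run B
t=4: queue=[A,F,D,B,C,E] q_used=0 → run A
t=5: queue=[A,F,D,B,C,E] q_used=1 → run A
t=6: queue=[F,D,B,C,E,A] q_used=0 → run F
t=7: queue=[F,D,B,C,E,A] q_used=1 → run F
t=8: queue=[D,B,C,E,A,F] q_used=0 → run D
t=9: queue=[D,B,C,E,A,F] q_used=1 → run D
t=10: queue=[B,C,E,A,F,D] q_used=0 → run B
t=11: queue=[C,E,A,F,D] q_used=0 → run C
t=12: queue=[C,E,A,F,D] q_used=1 → run C
t=13: queue=[E,A,F,D,C] q_used=0 → run E
t=14: queue=[E,A,F,D,C] q_used=1 → run E
t=15: queue=[A,F,D,C,E] q_used=0 → run A
t=16: queue=[F,D,C,E] q_used=0 → run F
t=17: queue=[F,D,C,E] q_used=1 → run F
t=18: queue=[D,C,E,F] q_used=0 → run D
t=19: queue=[D,C,E,F] q_used=1 → run D
t=20: queue=[C,E,F,D] q_used=0 → run C
t=21: queue=[C,E,F,D] q_used=1 → run C
t=22: queue=[E,F,D,C] q_used=0 → run E
t=23: queue=[E,F,D,C] q_used=1 → run E
t=24: queue=[F,D,C] q_used=0 → run F
t=25: queue=[F,D,C] q_used=1 → run F
t=26: queue=[D,C,F] q_used=0 → run D
t=27: queue=[D,C,F] q_used=1 → run D
t=28: queue=[C,F,D] q_used=0 → run C
t=29: queue=[C,F,D] q_used=1 → run C
t=30: queue=[F,D,C] q_used=0 → run F
t=31: queue=[D,C] q_used=0 → run D
t=32: queue=[D,C] q_used=1 → run D
t=33: queue=[C] q_used=0 → run C
t=34: queue=[C] q_used=1 → run C
t=35: (idle)
t=36: (idle)
t=37: (idle)
t=38: (idle)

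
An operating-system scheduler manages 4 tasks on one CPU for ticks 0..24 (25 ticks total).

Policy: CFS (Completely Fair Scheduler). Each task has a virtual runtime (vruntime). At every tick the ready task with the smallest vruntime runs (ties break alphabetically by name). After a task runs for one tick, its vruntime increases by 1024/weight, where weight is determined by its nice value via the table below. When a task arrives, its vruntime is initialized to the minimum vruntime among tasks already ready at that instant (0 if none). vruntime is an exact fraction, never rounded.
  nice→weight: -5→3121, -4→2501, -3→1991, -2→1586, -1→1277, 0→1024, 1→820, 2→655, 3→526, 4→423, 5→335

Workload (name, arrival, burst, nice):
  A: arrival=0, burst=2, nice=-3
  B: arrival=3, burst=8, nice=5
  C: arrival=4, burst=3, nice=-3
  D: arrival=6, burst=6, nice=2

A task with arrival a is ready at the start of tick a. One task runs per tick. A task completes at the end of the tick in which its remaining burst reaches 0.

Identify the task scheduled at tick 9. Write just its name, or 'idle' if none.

t=0: vr[A=0] → run A
t=1: vr[A=1024/1991] → run A
t=2: (idle)
t=3: vr[B=0] → run B
t=4: vr[B=1024/335 C=1024/335] → run B
t=5: vr[B=2048/335 C=1024/335] → run C
t=6: vr[B=2048/335 C=2381824/666985 D=2381824/666985] → run C
t=7: vr[B=2048/335 C=2724864/666985 D=2381824/666985] → run D
t=8: vr[B=2048/335 C=2724864/666985 D=448617472/87375035] → run C
t=9: vr[B=2048/335 D=448617472/87375035] → run D
t=10: vr[B=2048/335 D=117043200/17475007] → run B
t=11: vr[B=3072/335 D=117043200/17475007] → run D
t=12: vr[B=3072/335 D=721814528/87375035] → run D
t=13: vr[B=3072/335 D=858413056/87375035] → run B
t=14: vr[B=4096/335 D=858413056/87375035] → run D
t=15: vr[B=4096/335 D=995011584/87375035] → run D
t=16: vr[B=4096/335] → run B
t=17: vr[B=1024/67] → run B
t=18: vr[B=6144/335] → run B
t=19: vr[B=7168/335] → run B
t=20: (idle)
t=21: (idle)
t=22: (idle)
t=23: (idle)
t=24: (idle)

running at tick 9 = D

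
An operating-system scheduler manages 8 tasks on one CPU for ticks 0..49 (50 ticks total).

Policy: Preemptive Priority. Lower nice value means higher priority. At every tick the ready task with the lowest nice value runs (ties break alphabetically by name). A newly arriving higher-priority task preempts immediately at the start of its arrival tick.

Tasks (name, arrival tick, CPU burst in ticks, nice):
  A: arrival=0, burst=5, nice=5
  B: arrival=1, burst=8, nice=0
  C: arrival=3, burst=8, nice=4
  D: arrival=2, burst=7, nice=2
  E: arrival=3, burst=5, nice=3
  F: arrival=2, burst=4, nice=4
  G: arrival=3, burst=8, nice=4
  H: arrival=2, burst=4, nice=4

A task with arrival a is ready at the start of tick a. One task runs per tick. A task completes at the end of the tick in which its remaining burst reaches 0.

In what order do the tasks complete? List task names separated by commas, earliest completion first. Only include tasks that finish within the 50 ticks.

completion order = B, D, E, C, F, G, H, A

t=0: ready={A} → run A
t=1: ready={A,B} → run B
t=2: ready={A,B,D,F,H} → run B
t=3: ready={A,B,C,D,E,F,G,H} → run B
t=4: ready={A,B,C,D,E,F,G,H} → run B
t=5: ready={A,B,C,D,E,F,G,H} → run B
t=6: ready={A,B,C,D,E,F,G,H} → run B
t=7: ready={A,B,C,D,E,F,G,H} → run B
t=8: ready={A,B,C,D,E,F,G,H} → run B
t=9: ready={A,C,D,E,F,G,H} → run D
t=10: ready={A,C,D,E,F,G,H} → run D
t=11: ready={A,C,D,E,F,G,H} → run D
t=12: ready={A,C,D,E,F,G,H} → run D
t=13: ready={A,C,D,E,F,G,H} → run D
t=14: ready={A,C,D,E,F,G,H} → run D
t=15: ready={A,C,D,E,F,G,H} → run D
t=16: ready={A,C,E,F,G,H} → run E
t=17: ready={A,C,E,F,G,H} → run E
t=18: ready={A,C,E,F,G,H} → run E
t=19: ready={A,C,E,F,G,H} → run E
t=20: ready={A,C,E,F,G,H} → run E
t=21: ready={A,C,F,G,H} → run C
t=22: ready={A,C,F,G,H} → run C
t=23: ready={A,C,F,G,H} → run C
t=24: ready={A,C,F,G,H} → run C
t=25: ready={A,C,F,G,H} → run C
t=26: ready={A,C,F,G,H} → run C
t=27: ready={A,C,F,G,H} → run C
t=28: ready={A,C,F,G,H} → run C
t=29: ready={A,F,G,H} → run F
t=30: ready={A,F,G,H} → run F
t=31: ready={A,F,G,H} → run F
t=32: ready={A,F,G,H} → run F
t=33: ready={A,G,H} → run G
t=34: ready={A,G,H} → run G
t=35: ready={A,G,H} → run G
t=36: ready={A,G,H} → run G
t=37: ready={A,G,H} → run G
t=38: ready={A,G,H} → run G
t=39: ready={A,G,H} → run G
t=40: ready={A,G,H} → run G
t=41: ready={A,H} → run H
t=42: ready={A,H} → run H
t=43: ready={A,H} → run H
t=44: ready={A,H} → run H
t=45: ready={A} → run A
t=46: ready={A} → run A
t=47: ready={A} → run A
t=48: ready={A} → run A
t=49: (idle)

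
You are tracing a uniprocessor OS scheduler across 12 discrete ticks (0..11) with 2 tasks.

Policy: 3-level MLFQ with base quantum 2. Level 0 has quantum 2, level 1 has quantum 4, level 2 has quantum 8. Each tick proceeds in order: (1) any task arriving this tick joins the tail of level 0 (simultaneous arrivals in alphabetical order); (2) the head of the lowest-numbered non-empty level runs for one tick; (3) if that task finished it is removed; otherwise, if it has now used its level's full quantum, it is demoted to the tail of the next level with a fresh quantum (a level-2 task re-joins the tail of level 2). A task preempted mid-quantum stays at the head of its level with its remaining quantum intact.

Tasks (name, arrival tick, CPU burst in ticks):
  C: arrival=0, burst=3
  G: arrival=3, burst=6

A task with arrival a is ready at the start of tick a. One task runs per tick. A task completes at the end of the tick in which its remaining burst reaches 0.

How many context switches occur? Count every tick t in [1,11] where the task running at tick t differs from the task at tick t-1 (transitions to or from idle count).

context switches = 2

t=0: L0/L1/L2 = C/-/- → run C
t=1: L0/L1/L2 = C/-/- → run C
t=2: L0/L1/L2 = -/C/- → run C
t=3: L0/L1/L2 = G/-/- → run G
t=4: L0/L1/L2 = G/-/- → run G
t=5: L0/L1/L2 = -/G/- → run G
t=6: L0/L1/L2 = -/G/- → run G
t=7: L0/L1/L2 = -/G/- → run G
t=8: L0/L1/L2 = -/G/- → run G
t=9: (idle)
t=10: (idle)
t=11: (idle)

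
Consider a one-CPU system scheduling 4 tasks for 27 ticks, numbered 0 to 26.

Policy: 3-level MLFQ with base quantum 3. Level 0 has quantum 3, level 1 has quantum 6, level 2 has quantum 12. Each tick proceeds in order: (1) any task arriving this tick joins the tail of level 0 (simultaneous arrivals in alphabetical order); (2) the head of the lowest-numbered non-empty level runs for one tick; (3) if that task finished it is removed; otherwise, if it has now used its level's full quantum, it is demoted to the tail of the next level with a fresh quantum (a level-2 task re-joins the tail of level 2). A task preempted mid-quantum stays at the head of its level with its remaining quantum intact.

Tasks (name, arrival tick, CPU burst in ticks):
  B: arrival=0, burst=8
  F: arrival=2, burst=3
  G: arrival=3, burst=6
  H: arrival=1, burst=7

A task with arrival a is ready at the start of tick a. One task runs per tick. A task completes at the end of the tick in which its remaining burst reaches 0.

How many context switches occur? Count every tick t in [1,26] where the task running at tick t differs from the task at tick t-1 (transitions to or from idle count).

context switches = 7

t=0: L0/L1/L2 = B/-/- → run B
t=1: L0/L1/L2 = BH/-/- → run B
t=2: L0/L1/L2 = BHF/-/- → run B
t=3: L0/L1/L2 = HFG/B/- → run H
t=4: L0/L1/L2 = HFG/B/- → run H
t=5: L0/L1/L2 = HFG/B/- → run H
t=6: L0/L1/L2 = FG/BH/- → run F
t=7: L0/L1/L2 = FG/BH/- → run F
t=8: L0/L1/L2 = FG/BH/- → run F
t=9: L0/L1/L2 = G/BH/- → run G
t=10: L0/L1/L2 = G/BH/- → run G
t=11: L0/L1/L2 = G/BH/- → run G
t=12: L0/L1/L2 = -/BHG/- → run B
t=13: L0/L1/L2 = -/BHG/- → run B
t=14: L0/L1/L2 = -/BHG/- → run B
t=15: L0/L1/L2 = -/BHG/- → run B
t=16: L0/L1/L2 = -/BHG/- → run B
t=17: L0/L1/L2 = -/HG/- → run H
t=18: L0/L1/L2 = -/HG/- → run H
t=19: L0/L1/L2 = -/HG/- → run H
t=20: L0/L1/L2 = -/HG/- → run H
t=21: L0/L1/L2 = -/G/- → run G
t=22: L0/L1/L2 = -/G/- → run G
t=23: L0/L1/L2 = -/G/- → run G
t=24: (idle)
t=25: (idle)
t=26: (idle)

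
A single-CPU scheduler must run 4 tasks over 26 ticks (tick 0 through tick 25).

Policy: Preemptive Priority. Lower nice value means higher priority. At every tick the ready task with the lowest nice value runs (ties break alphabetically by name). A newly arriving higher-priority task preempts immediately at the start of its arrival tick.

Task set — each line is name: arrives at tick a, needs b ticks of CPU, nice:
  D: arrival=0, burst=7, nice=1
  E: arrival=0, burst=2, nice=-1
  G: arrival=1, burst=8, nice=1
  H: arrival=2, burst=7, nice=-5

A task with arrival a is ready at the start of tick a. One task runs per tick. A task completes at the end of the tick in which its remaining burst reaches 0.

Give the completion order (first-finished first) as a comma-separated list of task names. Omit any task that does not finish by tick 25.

completion order = E, H, D, G

t=0: ready={D,E} → run E
t=1: ready={D,E,G} → run E
t=2: ready={D,G,H} → run H
t=3: ready={D,G,H} → run H
t=4: ready={D,G,H} → run H
t=5: ready={D,G,H} → run H
t=6: ready={D,G,H} → run H
t=7: ready={D,G,H} → run H
t=8: ready={D,G,H} → run H
t=9: ready={D,G} → run D
t=10: ready={D,G} → run D
t=11: ready={D,G} → run D
t=12: ready={D,G} → run D
t=13: ready={D,G} → run D
t=14: ready={D,G} → run D
t=15: ready={D,G} → run D
t=16: ready={G} → run G
t=17: ready={G} → run G
t=18: ready={G} → run G
t=19: ready={G} → run G
t=20: ready={G} → run G
t=21: ready={G} → run G
t=22: ready={G} → run G
t=23: ready={G} → run G
t=24: (idle)
t=25: (idle)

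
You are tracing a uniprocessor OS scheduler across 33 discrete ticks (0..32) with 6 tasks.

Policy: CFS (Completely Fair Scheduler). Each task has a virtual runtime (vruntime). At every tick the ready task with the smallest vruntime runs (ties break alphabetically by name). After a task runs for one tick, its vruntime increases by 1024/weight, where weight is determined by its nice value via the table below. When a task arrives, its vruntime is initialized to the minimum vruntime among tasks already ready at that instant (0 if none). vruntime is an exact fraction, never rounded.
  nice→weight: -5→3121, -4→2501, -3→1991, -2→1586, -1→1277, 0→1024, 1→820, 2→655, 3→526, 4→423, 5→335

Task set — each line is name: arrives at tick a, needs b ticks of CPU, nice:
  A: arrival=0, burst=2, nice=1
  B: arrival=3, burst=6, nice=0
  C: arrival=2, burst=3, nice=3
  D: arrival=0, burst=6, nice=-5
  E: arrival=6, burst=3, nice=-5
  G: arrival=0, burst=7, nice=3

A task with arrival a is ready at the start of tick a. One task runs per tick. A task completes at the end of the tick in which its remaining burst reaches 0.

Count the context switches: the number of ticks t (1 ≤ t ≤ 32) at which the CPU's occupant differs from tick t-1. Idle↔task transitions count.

context switches = 21

t=0: vr[A=0 D=0 G=0] → run A
t=1: vr[A=256/205 D=0 G=0] → run D
t=2: vr[A=256/205 C=0 D=1024/3121 G=0] → run C
t=3: vr[A=256/205 B=0 C=512/263 D=1024/3121 G=0] → run B
t=4: vr[A=256/205 B=1 C=512/263 D=1024/3121 G=0] → run G
t=5: vr[A=256/205 B=1 C=512/263 D=1024/3121 G=512/263] → run D
t=6: vr[A=256/205 B=1 C=512/263 D=2048/3121 E=2048/3121 G=512/263] → run D
t=7: vr[A=256/205 B=1 C=512/263 D=3072/3121 E=2048/3121 G=512/263] → run E
t=8: vr[A=256/205 B=1 C=512/263 D=3072/3121 E=3072/3121 G=512/263] → run D
t=9: vr[A=256/205 B=1 C=512/263 D=4096/3121 E=3072/3121 G=512/263] → run E
t=10: vr[A=256/205 B=1 C=512/263 D=4096/3121 E=4096/3121 G=512/263] → run B
t=11: vr[A=256/205 B=2 C=512/263 D=4096/3121 E=4096/3121 G=512/263] → run A
t=12: vr[B=2 C=512/263 D=4096/3121 E=4096/3121 G=512/263] → run D
t=13: vr[B=2 C=512/263 D=5120/3121 E=4096/3121 G=512/263] → run E
t=14: vr[B=2 C=512/263 D=5120/3121 G=512/263] → run D
t=15: vr[B=2 C=512/263 G=512/263] → run C
t=16: vr[B=2 C=1024/263 G=512/263] → run G
t=17: vr[B=2 C=1024/263 G=1024/263] → run B
t=18: vr[B=3 C=1024/263 G=1024/263] → run B
t=19: vr[B=4 C=1024/263 G=1024/263] → run C
t=20: vr[B=4 G=1024/263] → run G
t=21: vr[B=4 G=1536/263] → run B
t=22: vr[B=5 G=1536/263] → run B
t=23: vr[G=1536/263] → run G
t=24: vr[G=2048/263] → run G
t=25: vr[G=2560/263] → run G
t=26: vr[G=3072/263] → run G
t=27: (idle)
t=28: (idle)
t=29: (idle)
t=30: (idle)
t=31: (idle)
t=32: (idle)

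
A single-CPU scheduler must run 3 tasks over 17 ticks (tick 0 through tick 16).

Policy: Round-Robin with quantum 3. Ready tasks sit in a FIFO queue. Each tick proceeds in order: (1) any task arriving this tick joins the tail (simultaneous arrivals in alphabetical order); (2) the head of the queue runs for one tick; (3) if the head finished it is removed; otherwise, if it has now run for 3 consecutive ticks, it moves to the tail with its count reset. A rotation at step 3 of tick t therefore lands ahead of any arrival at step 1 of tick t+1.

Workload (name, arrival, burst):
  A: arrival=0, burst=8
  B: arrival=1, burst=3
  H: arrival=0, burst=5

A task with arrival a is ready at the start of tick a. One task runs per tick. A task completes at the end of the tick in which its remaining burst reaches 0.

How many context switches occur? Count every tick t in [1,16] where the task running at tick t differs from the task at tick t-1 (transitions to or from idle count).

t=0: queue=[A,H] q_used=0 → run A
t=1: queue=[A,H,B] q_used=1 → run A
t=2: queue=[A,H,B] q_used=2 → run A
t=3: queue=[H,B,A] q_used=0 → run H
t=4: queue=[H,B,A] q_used=1 → run H
t=5: queue=[H,B,A] q_used=2 → run H
t=6: queue=[B,A,H] q_used=0 → run B
t=7: queue=[B,A,H] q_used=1 → run B
t=8: queue=[B,A,H] q_used=2 → run B
t=9: queue=[A,H] q_used=0 → run A
t=10: queue=[A,H] q_used=1 → run A
t=11: queue=[A,H] q_used=2 → run A
t=12: queue=[H,A] q_used=0 → run H
t=13: queue=[H,A] q_used=1 → run H
t=14: queue=[A] q_used=0 → run A
t=15: queue=[A] q_used=1 → run A
t=16: (idle)

context switches = 6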